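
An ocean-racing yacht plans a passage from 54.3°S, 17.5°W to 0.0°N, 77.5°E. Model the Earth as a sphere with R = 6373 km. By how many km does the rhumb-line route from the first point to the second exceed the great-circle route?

370 km

Great circle: cos σ = sin φ₁ sin φ₂ + cos φ₁ cos φ₂ cos Δλ,  σ = 1.6217 rad → d_gc = 10334.9 km
Rhumb line: Δψ = +1.1331, q = Δφ/Δψ = 0.8364, d_rh = R√(Δφ²+q²Δλ²) = 10704.5 km
Excess = 10704.5 − 10334.9 = 369.6 ≈ 370 km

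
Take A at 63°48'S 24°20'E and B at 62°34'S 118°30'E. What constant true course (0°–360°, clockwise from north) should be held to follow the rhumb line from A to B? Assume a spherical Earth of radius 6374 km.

88.3°

Meridional parts: M(φ₁)=-1.4580, M(φ₂)=-1.4103 → ΔM = +0.0477;  Δλ = +1.6435 rad
tan C = Δλ / ΔM = +34.4391 → C = 88.34°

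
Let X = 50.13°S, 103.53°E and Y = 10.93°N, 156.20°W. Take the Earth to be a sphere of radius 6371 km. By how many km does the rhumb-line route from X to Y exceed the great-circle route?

296 km

Great circle: cos σ = sin φ₁ sin φ₂ + cos φ₁ cos φ₂ cos Δλ,  σ = 1.8315 rad → d_gc = 11668.4 km
Rhumb line: Δψ = +1.2061, q = Δφ/Δψ = 0.8836, d_rh = R√(Δφ²+q²Δλ²) = 11964.3 km
Excess = 11964.3 − 11668.4 = 295.9 ≈ 296 km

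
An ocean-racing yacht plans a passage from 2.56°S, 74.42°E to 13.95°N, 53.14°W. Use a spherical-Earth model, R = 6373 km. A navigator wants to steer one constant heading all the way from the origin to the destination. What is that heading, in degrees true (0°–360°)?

Δψ = ln[tan(π/4+φ₂/2)/tan(π/4+φ₁/2)] = +0.2906
Δλ = -2.2263 rad (taken the short way round)
course = atan2(Δλ, Δψ) = 277.44°

277.4°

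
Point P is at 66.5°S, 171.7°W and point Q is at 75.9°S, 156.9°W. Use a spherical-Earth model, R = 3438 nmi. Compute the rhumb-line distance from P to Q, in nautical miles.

630 nmi

Δψ = ln[tan(π/4+φ₂/2)/tan(π/4+φ₁/2)] = -0.5199;  Δφ = -0.1641 rad,  Δλ = +0.2583 rad
q = Δφ/Δψ = 0.3156
d = R·√(Δφ² + q²Δλ²) = 3438·0.18319 = 630 nmi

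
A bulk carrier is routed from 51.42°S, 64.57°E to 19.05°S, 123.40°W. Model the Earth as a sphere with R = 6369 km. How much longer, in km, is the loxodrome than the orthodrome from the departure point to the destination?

3478 km

Great circle: cos σ = sin φ₁ sin φ₂ + cos φ₁ cos φ₂ cos Δλ,  σ = 1.9056 rad → d_gc = 12136.9 km
Rhumb line: Δψ = +0.7110, q = Δφ/Δψ = 0.7946, d_rh = R√(Δφ²+q²Δλ²) = 15614.5 km
Excess = 15614.5 − 12136.9 = 3477.6 ≈ 3478 km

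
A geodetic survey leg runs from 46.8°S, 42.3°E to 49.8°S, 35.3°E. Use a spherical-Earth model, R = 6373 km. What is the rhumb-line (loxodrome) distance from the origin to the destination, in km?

616 km

Rhumb course C = atan2(Δλ, Δψ) with Δψ = ln[tan(π/4+φ₂/2)/tan(π/4+φ₁/2)] = -0.0787, Δλ = -0.1222 → C = 237.20°
d = R·|Δφ| / |cos C| = 6373·0.05236 / 0.54174 = 616 km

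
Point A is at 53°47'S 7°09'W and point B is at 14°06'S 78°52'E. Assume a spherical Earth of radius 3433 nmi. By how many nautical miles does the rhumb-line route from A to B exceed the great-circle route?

172 nmi

Great circle: cos σ = sin φ₁ sin φ₂ + cos φ₁ cos φ₂ cos Δλ,  σ = 1.3322 rad → d_gc = 4573.4 nmi
Rhumb line: Δψ = +0.8691, q = Δφ/Δψ = 0.7969, d_rh = R√(Δφ²+q²Δλ²) = 4745.6 nmi
Excess = 4745.6 − 4573.4 = 172.2 ≈ 172 nmi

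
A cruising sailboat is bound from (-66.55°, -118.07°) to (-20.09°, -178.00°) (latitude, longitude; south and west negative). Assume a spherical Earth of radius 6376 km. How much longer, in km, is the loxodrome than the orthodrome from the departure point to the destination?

164 km

Great circle: cos σ = sin φ₁ sin φ₂ + cos φ₁ cos φ₂ cos Δλ,  σ = 1.0444 rad → d_gc = 6659.3 km
Rhumb line: Δψ = +1.2144, q = Δφ/Δψ = 0.6677, d_rh = R√(Δφ²+q²Δλ²) = 6823.7 km
Excess = 6823.7 − 6659.3 = 164.4 ≈ 164 km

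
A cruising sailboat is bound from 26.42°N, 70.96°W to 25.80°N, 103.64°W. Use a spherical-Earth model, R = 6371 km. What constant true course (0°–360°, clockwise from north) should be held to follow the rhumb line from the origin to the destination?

268.8°

Meridional parts: M(φ₁)=+0.4784, M(φ₂)=+0.4663 → ΔM = -0.0121;  Δλ = -0.5704 rad
tan C = Δλ / ΔM = +47.3304 → C = 268.79°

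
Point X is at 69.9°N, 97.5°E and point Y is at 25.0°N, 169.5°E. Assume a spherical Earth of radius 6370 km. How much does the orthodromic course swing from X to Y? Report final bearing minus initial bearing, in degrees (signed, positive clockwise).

At departure: θ₁ = atan2(sin Δλ cos φ₂, cos φ₁ sin φ₂ − sin φ₁ cos φ₂ cos Δλ) = 97.78°
At arrival: θ₂ = atan2(sin Δλ cos φ₁, −cos φ₂ sin φ₁ + sin φ₂ cos φ₁ cos Δλ) = 157.93°
Δθ = θ₂ − θ₁ = +60.2°

+60.2°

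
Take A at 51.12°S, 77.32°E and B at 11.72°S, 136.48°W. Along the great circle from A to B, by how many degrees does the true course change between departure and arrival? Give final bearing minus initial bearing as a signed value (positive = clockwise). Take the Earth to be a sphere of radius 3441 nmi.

At departure: θ₁ = atan2(sin Δλ cos φ₂, cos φ₁ sin φ₂ − sin φ₁ cos φ₂ cos Δλ) = 144.40°
At arrival: θ₂ = atan2(sin Δλ cos φ₁, −cos φ₂ sin φ₁ + sin φ₂ cos φ₁ cos Δλ) = 21.91°
Δθ = θ₂ − θ₁ = -122.5°

-122.5°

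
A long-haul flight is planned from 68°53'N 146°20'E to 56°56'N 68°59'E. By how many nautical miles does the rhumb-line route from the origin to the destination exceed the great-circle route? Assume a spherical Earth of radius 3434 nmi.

134 nmi

Great circle: cos σ = sin φ₁ sin φ₂ + cos φ₁ cos φ₂ cos Δλ,  σ = 0.6009 rad → d_gc = 2063.6 nmi
Rhumb line: Δψ = -0.4654, q = Δφ/Δψ = 0.4482, d_rh = R√(Δφ²+q²Δλ²) = 2197.7 nmi
Excess = 2197.7 − 2063.6 = 134.1 ≈ 134 nmi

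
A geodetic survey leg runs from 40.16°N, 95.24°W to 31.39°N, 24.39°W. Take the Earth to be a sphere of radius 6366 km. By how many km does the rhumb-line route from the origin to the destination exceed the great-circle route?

Great circle: cos σ = sin φ₁ sin φ₂ + cos φ₁ cos φ₂ cos Δλ,  σ = 0.9885 rad → d_gc = 6292.9 km
Rhumb line: Δψ = -0.1890, q = Δφ/Δψ = 0.8097, d_rh = R√(Δφ²+q²Δλ²) = 6448.0 km
Excess = 6448.0 − 6292.9 = 155.1 ≈ 155 km

155 km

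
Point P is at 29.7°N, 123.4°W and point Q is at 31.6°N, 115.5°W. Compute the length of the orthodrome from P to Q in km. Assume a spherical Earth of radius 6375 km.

cos σ = sin φ₁ sin φ₂ + cos φ₁ cos φ₂ cos Δλ
      = sin(29.70°)sin(31.60°) + cos(29.70°)cos(31.60°)cos(7.90°) = 0.9924
σ = 7.055° → d = Rσ = 6375·0.12313 = 785 km

785 km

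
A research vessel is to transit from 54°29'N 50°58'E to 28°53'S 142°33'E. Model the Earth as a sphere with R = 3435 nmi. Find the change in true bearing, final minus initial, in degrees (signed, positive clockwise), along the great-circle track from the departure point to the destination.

Initial bearing θ₁ = atan2(sin Δλ cos φ₂, cos φ₁ sin φ₂ − sin φ₁ cos φ₂ cos Δλ) = 106.60°
Final bearing θ₂ = (initial bearing from the destination back to the start) + 180° = 140.52°
Δθ = θ₂ − θ₁ = +33.9°

+33.9°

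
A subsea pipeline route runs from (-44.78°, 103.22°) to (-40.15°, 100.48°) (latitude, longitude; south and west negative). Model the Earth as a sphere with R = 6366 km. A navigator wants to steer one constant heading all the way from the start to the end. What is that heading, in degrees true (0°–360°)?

336.4°

Δψ = ln[tan(π/4+φ₂/2)/tan(π/4+φ₁/2)] = +0.1096
Δλ = -0.0478 rad (taken the short way round)
course = atan2(Δλ, Δψ) = 336.43°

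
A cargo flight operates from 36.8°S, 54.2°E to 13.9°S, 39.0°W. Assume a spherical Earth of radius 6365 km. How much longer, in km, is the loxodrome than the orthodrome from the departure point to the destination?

Great circle: cos σ = sin φ₁ sin φ₂ + cos φ₁ cos φ₂ cos Δλ,  σ = 1.4701 rad → d_gc = 9357.3 km
Rhumb line: Δψ = +0.4466, q = Δφ/Δψ = 0.8949, d_rh = R√(Δφ²+q²Δλ²) = 9608.6 km
Excess = 9608.6 − 9357.3 = 251.3 ≈ 251 km

251 km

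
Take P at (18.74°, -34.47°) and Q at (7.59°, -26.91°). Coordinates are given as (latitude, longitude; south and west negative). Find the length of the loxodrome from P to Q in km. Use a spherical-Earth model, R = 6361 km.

Rhumb course C = atan2(Δλ, Δψ) with Δψ = ln[tan(π/4+φ₂/2)/tan(π/4+φ₁/2)] = -0.2002, Δλ = +0.1319 → C = 146.61°
d = R·|Δφ| / |cos C| = 6361·0.19460 / 0.83497 = 1483 km

1483 km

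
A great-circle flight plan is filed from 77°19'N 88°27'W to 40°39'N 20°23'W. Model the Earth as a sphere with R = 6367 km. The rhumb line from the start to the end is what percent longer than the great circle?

4.5%

Great circle: σ = 0.7985 rad → d_gc = Rσ = 5084.2 km
Rhumb: Δφ = -0.6400, Δλ = +1.1880, Δψ = -1.4192, q = Δφ/Δψ = 0.4509 → d_rh = R√(Δφ²+q²Δλ²) = 5313.7 km
Excess = (5313.7 − 5084.2) / 5084.2 = 229.5 / 5084.2 = 4.51% ≈ 4.5%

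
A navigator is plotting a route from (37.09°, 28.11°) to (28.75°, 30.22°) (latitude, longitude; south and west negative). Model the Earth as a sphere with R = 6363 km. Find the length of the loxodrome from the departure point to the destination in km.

Rhumb course C = atan2(Δλ, Δψ) with Δψ = ln[tan(π/4+φ₂/2)/tan(π/4+φ₁/2)] = -0.1737, Δλ = +0.0368 → C = 168.03°
d = R·|Δφ| / |cos C| = 6363·0.14556 / 0.97825 = 947 km

947 km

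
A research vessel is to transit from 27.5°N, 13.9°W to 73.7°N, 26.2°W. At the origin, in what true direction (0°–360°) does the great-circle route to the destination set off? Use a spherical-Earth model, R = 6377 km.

N = sin Δλ·cos φ₂ = -0.0598;  D = cos φ₁ sin φ₂ − sin φ₁ cos φ₂ cos Δλ = +0.7247
initial course = atan2(N, D) = 355.28°

355.3°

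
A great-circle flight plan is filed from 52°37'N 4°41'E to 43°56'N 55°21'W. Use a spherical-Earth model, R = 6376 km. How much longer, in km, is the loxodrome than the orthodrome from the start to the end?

Great circle: cos σ = sin φ₁ sin φ₂ + cos φ₁ cos φ₂ cos Δλ,  σ = 0.6924 rad → d_gc = 4414.9 km
Rhumb line: Δψ = -0.2285, q = Δφ/Δψ = 0.6633, d_rh = R√(Δφ²+q²Δλ²) = 4535.5 km
Excess = 4535.5 − 4414.9 = 120.6 ≈ 121 km

121 km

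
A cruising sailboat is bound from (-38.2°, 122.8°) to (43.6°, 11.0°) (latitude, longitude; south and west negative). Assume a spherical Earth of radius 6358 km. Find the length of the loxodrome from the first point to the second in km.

Δψ = ln[tan(π/4+φ₂/2)/tan(π/4+φ₁/2)] = +1.5697;  Δφ = +1.4277 rad,  Δλ = -1.9513 rad
q = Δφ/Δψ = 0.9096
d = R·√(Δφ² + q²Δλ²) = 6358·2.27775 = 14482 km

14482 km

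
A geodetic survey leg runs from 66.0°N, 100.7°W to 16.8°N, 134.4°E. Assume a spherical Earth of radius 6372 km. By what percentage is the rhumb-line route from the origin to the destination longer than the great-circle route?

12.8%

Great circle: σ = 1.5295 rad → d_gc = Rσ = 9746.1 km
Rhumb: Δφ = -0.8587, Δλ = -2.1799, Δψ = -1.2510, q = Δφ/Δψ = 0.6864 → d_rh = R√(Δφ²+q²Δλ²) = 10992.8 km
Excess = (10992.8 − 9746.1) / 9746.1 = 1246.7 / 9746.1 = 12.79% ≈ 12.8%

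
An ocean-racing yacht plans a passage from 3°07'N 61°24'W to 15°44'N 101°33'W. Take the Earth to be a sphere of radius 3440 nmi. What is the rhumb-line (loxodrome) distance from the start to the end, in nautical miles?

Δψ = ln[tan(π/4+φ₂/2)/tan(π/4+φ₁/2)] = +0.2237;  Δφ = +0.2202 rad,  Δλ = -0.7007 rad
q = Δφ/Δψ = 0.9844
d = R·√(Δφ² + q²Δλ²) = 3440·0.72411 = 2491 nmi

2491 nmi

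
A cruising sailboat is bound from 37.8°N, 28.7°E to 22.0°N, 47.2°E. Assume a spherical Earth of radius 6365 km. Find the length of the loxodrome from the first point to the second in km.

2494 km

Rhumb course C = atan2(Δλ, Δψ) with Δψ = ln[tan(π/4+φ₂/2)/tan(π/4+φ₁/2)] = -0.3198, Δλ = +0.3229 → C = 134.72°
d = R·|Δφ| / |cos C| = 6365·0.27576 / 0.70370 = 2494 km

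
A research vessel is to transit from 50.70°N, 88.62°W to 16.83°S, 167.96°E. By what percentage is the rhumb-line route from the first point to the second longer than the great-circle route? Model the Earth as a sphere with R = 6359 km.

Great circle: σ = 1.9442 rad → d_gc = Rσ = 12363.0 km
Rhumb: Δφ = -1.1786, Δλ = -1.8050, Δψ = -1.3279, q = Δφ/Δψ = 0.8876 → d_rh = R√(Δφ²+q²Δλ²) = 12647.8 km
Excess = (12647.8 − 12363.0) / 12363.0 = 284.8 / 12363.0 = 2.30% ≈ 2.3%

2.3%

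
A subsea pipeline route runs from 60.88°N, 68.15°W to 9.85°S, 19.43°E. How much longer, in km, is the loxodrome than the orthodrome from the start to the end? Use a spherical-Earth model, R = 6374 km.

Great circle: cos σ = sin φ₁ sin φ₂ + cos φ₁ cos φ₂ cos Δλ,  σ = 1.7004 rad → d_gc = 10838.1 km
Rhumb line: Δψ = -1.5209, q = Δφ/Δψ = 0.8117, d_rh = R√(Δφ²+q²Δλ²) = 11156.0 km
Excess = 11156.0 − 10838.1 = 317.9 ≈ 318 km

318 km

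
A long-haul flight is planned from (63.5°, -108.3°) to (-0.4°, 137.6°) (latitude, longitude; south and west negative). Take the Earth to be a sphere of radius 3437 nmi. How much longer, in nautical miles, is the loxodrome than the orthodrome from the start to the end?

452 nmi

Great circle: cos σ = sin φ₁ sin φ₂ + cos φ₁ cos φ₂ cos Δλ,  σ = 1.7604 rad → d_gc = 6050.39 nmi
Rhumb line: Δψ = -1.4532, q = Δφ/Δψ = 0.7675, d_rh = R√(Δφ²+q²Δλ²) = 6502.86 nmi
Excess = 6502.86 − 6050.39 = 452.47 ≈ 452 nmi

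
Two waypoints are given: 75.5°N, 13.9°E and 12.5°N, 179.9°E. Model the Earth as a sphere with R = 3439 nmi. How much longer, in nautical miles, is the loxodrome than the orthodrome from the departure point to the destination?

Great circle: cos σ = sin φ₁ sin φ₂ + cos φ₁ cos φ₂ cos Δλ,  σ = 1.5984 rad → d_gc = 5497.0 nmi
Rhumb line: Δψ = -1.8420, q = Δφ/Δψ = 0.5970, d_rh = R√(Δφ²+q²Δλ²) = 7048.1 nmi
Excess = 7048.1 − 5497.0 = 1551.1 ≈ 1551 nmi

1551 nmi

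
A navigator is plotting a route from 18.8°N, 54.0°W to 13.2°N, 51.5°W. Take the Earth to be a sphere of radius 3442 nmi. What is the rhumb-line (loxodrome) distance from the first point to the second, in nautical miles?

366 nmi

Rhumb course C = atan2(Δλ, Δψ) with Δψ = ln[tan(π/4+φ₂/2)/tan(π/4+φ₁/2)] = -0.1017, Δλ = +0.0436 → C = 156.78°
d = R·|Δφ| / |cos C| = 3442·0.09774 / 0.91902 = 366 nmi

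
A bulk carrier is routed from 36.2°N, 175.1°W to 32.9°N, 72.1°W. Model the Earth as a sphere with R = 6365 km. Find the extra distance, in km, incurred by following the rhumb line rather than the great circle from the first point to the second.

508 km

Great circle: cos σ = sin φ₁ sin φ₂ + cos φ₁ cos φ₂ cos Δλ,  σ = 1.4016 rad → d_gc = 8921.2 km
Rhumb line: Δψ = -0.0699, q = Δφ/Δψ = 0.8234, d_rh = R√(Δφ²+q²Δλ²) = 9428.8 km
Excess = 9428.8 − 8921.2 = 507.6 ≈ 508 km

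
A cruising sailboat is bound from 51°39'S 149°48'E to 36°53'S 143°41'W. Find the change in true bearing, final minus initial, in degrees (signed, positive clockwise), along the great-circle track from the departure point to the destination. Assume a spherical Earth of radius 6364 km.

-49.6°

Initial bearing θ₁ = atan2(sin Δλ cos φ₂, cos φ₁ sin φ₂ − sin φ₁ cos φ₂ cos Δλ) = 99.48°
Final bearing θ₂ = (initial bearing from the destination back to the start) + 180° = 49.92°
Δθ = θ₂ − θ₁ = -49.6°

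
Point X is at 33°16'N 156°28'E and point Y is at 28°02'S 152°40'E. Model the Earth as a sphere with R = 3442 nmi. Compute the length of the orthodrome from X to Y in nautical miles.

3689 nmi

Haversine: a = sin²(Δφ/2)+cos φ₁ cos φ₂ sin²(Δλ/2) = 0.26070;  σ = 2·atan2(√a,√(1−a))
σ = 61.406° → d = Rσ = 3442·1.07174 = 3689 nmi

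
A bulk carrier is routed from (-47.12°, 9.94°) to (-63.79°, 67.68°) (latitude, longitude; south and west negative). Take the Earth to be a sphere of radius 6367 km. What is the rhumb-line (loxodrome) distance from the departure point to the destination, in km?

Rhumb course C = atan2(Δλ, Δψ) with Δψ = ln[tan(π/4+φ₂/2)/tan(π/4+φ₁/2)] = -0.5229, Δλ = +1.0078 → C = 117.42°
d = R·|Δφ| / |cos C| = 6367·0.29095 / 0.46055 = 4022 km

4022 km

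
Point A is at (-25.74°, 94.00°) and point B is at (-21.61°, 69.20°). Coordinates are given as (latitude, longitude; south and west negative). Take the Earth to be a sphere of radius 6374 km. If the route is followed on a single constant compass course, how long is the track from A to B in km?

2567 km

Δψ = ln[tan(π/4+φ₂/2)/tan(π/4+φ₁/2)] = +0.0787;  Δφ = +0.0721 rad,  Δλ = -0.4328 rad
q = Δφ/Δψ = 0.9156
d = R·√(Δφ² + q²Δλ²) = 6374·0.40280 = 2567 km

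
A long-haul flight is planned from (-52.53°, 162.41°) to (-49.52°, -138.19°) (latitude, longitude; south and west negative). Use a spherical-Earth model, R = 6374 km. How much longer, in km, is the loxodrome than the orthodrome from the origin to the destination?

117 km

Great circle: cos σ = sin φ₁ sin φ₂ + cos φ₁ cos φ₂ cos Δλ,  σ = 0.6356 rad → d_gc = 4051.2 km
Rhumb line: Δψ = +0.0836, q = Δφ/Δψ = 0.6287, d_rh = R√(Δφ²+q²Δλ²) = 4167.9 km
Excess = 4167.9 − 4051.2 = 116.7 ≈ 117 km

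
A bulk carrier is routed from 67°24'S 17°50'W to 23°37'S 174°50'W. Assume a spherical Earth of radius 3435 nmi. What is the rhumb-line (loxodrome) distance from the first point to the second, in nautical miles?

Δψ = ln[tan(π/4+φ₂/2)/tan(π/4+φ₁/2)] = +1.1860;  Δφ = +0.7642 rad,  Δλ = -2.7402 rad
q = Δφ/Δψ = 0.6443
d = R·√(Δφ² + q²Δλ²) = 3435·1.92388 = 6609 nmi

6609 nmi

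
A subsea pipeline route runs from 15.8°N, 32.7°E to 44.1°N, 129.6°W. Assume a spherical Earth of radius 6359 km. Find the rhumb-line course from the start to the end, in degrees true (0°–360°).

Δψ = ln[tan(π/4+φ₂/2)/tan(π/4+φ₁/2)] = +0.5800
Δλ = -2.8327 rad (taken the short way round)
course = atan2(Δλ, Δψ) = 281.57°

281.6°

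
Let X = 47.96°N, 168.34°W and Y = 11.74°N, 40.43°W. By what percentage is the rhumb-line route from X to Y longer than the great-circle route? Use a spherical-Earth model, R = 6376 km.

Great circle: σ = 1.8253 rad → d_gc = Rσ = 11637.9 km
Rhumb: Δφ = -0.6322, Δλ = +2.2325, Δψ = -0.7501, q = Δφ/Δψ = 0.8428 → d_rh = R√(Δφ²+q²Δλ²) = 12655.5 km
Excess = (12655.5 − 11637.9) / 11637.9 = 1017.6 / 11637.9 = 8.74% ≈ 8.7%

8.7%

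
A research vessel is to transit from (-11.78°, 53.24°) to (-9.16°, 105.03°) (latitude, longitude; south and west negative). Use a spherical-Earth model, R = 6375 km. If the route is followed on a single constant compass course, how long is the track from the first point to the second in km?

Rhumb course C = atan2(Δλ, Δψ) with Δψ = ln[tan(π/4+φ₂/2)/tan(π/4+φ₁/2)] = +0.0465, Δλ = +0.9039 → C = 87.05°
d = R·|Δφ| / |cos C| = 6375·0.04573 / 0.05138 = 5673 km

5673 km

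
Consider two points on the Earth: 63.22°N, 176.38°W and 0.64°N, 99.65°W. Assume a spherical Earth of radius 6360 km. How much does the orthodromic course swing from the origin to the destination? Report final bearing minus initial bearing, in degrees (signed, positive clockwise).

At departure: θ₁ = atan2(sin Δλ cos φ₂, cos φ₁ sin φ₂ − sin φ₁ cos φ₂ cos Δλ) = 101.61°
At arrival: θ₂ = atan2(sin Δλ cos φ₁, −cos φ₂ sin φ₁ + sin φ₂ cos φ₁ cos Δλ) = 153.81°
Δθ = θ₂ − θ₁ = +52.2°

+52.2°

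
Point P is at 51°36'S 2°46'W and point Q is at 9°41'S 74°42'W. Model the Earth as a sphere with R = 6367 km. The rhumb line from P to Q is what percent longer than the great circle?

Great circle: σ = 1.2433 rad → d_gc = Rσ = 7915.9 km
Rhumb: Δφ = +0.7316, Δλ = -1.2555, Δψ = +0.8851, q = Δφ/Δψ = 0.8266 → d_rh = R√(Δφ²+q²Δλ²) = 8084.3 km
Excess = (8084.3 − 7915.9) / 7915.9 = 168.4 / 7915.9 = 2.13% ≈ 2.1%

2.1%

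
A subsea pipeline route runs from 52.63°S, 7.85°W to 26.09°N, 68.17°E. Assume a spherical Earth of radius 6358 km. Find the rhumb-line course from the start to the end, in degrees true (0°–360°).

Meridional parts: M(φ₁)=-1.0841, M(φ₂)=+0.4720 → ΔM = +1.5561;  Δλ = +1.3268 rad
tan C = Δλ / ΔM = +0.8526 → C = 40.45°

40.5°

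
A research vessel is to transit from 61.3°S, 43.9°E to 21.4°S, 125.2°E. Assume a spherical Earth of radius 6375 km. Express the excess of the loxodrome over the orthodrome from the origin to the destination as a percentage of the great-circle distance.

Great circle: σ = 1.1727 rad → d_gc = Rσ = 7475.8 km
Rhumb: Δφ = +0.6964, Δλ = +1.4190, Δψ = +0.9808, q = Δφ/Δψ = 0.7101 → d_rh = R√(Δφ²+q²Δλ²) = 7807.9 km
Excess = (7807.9 − 7475.8) / 7475.8 = 332.1 / 7475.8 = 4.44% ≈ 4.4%

4.4%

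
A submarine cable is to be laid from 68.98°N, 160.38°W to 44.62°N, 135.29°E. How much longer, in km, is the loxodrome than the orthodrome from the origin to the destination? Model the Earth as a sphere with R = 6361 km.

174 km

Great circle: cos σ = sin φ₁ sin φ₂ + cos φ₁ cos φ₂ cos Δλ,  σ = 0.6978 rad → d_gc = 4438.7 km
Rhumb line: Δψ = -0.8126, q = Δφ/Δψ = 0.5232, d_rh = R√(Δφ²+q²Δλ²) = 4612.9 km
Excess = 4612.9 − 4438.7 = 174.2 ≈ 174 km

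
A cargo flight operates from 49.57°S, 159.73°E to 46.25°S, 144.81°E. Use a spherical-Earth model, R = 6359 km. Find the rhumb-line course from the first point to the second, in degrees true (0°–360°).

Δψ = ln[tan(π/4+φ₂/2)/tan(π/4+φ₁/2)] = +0.0865
Δλ = -0.2604 rad (taken the short way round)
course = atan2(Δλ, Δψ) = 288.37°

288.4°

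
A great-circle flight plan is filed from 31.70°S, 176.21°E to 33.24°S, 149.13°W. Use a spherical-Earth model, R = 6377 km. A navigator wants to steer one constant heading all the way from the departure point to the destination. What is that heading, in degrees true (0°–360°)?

Meridional parts: M(φ₁)=-0.5839, M(φ₂)=-0.6157 → ΔM = -0.0319;  Δλ = +0.6049 rad
tan C = Δλ / ΔM = -18.9871 → C = 93.01°

93.0°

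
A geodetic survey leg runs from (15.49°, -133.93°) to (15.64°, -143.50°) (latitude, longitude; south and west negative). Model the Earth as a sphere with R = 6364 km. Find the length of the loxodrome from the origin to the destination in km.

1024 km

Δψ = ln[tan(π/4+φ₂/2)/tan(π/4+φ₁/2)] = +0.0027;  Δφ = +0.0026 rad,  Δλ = -0.1670 rad
q = Δφ/Δψ = 0.9633
d = R·√(Δφ² + q²Δλ²) = 6364·0.16092 = 1024 km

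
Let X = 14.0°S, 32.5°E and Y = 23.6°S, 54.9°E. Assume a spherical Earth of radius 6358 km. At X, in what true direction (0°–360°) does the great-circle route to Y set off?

N = sin Δλ·cos φ₂ = +0.3492;  D = cos φ₁ sin φ₂ − sin φ₁ cos φ₂ cos Δλ = -0.1835
initial course = atan2(N, D) = 117.72°

117.7°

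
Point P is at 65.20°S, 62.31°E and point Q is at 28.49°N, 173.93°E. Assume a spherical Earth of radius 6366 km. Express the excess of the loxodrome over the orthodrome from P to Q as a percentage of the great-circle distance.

4.1%

Great circle: σ = 2.1759 rad → d_gc = Rσ = 13851.8 km
Rhumb: Δφ = +1.6352, Δλ = +1.9481, Δψ = +2.0338, q = Δφ/Δψ = 0.8040 → d_rh = R√(Δφ²+q²Δλ²) = 14414.7 km
Excess = (14414.7 − 13851.8) / 13851.8 = 562.9 / 13851.8 = 4.06% ≈ 4.1%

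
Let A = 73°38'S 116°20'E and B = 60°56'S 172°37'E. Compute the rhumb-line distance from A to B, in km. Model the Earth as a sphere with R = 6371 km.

2745 km

Rhumb course C = atan2(Δλ, Δψ) with Δψ = ln[tan(π/4+φ₂/2)/tan(π/4+φ₁/2)] = +0.5893, Δλ = +0.9823 → C = 59.04°
d = R·|Δφ| / |cos C| = 6371·0.22166 / 0.51443 = 2745 km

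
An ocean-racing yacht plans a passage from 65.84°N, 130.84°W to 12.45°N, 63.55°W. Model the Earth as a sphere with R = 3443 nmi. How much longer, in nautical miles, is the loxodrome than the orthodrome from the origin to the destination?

Great circle: cos σ = sin φ₁ sin φ₂ + cos φ₁ cos φ₂ cos Δλ,  σ = 1.2122 rad → d_gc = 4173.5 nmi
Rhumb line: Δψ = -1.3227, q = Δφ/Δψ = 0.7045, d_rh = R√(Δφ²+q²Δλ²) = 4290.5 nmi
Excess = 4290.5 − 4173.5 = 117.0 ≈ 117 nmi

117 nmi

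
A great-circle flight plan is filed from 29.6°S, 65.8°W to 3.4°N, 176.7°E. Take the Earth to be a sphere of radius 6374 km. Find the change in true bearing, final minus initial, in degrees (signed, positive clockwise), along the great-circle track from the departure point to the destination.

+42.6°

At departure: θ₁ = atan2(sin Δλ cos φ₂, cos φ₁ sin φ₂ − sin φ₁ cos φ₂ cos Δλ) = 258.75°
At arrival: θ₂ = atan2(sin Δλ cos φ₁, −cos φ₂ sin φ₁ + sin φ₂ cos φ₁ cos Δλ) = 301.32°
Δθ = θ₂ − θ₁ = +42.6°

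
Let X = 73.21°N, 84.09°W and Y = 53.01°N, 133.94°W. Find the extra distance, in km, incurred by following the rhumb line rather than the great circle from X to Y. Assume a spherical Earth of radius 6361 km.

82 km

Great circle: cos σ = sin φ₁ sin φ₂ + cos φ₁ cos φ₂ cos Δλ,  σ = 0.5017 rad → d_gc = 3191.4 km
Rhumb line: Δψ = -0.8183, q = Δφ/Δψ = 0.4309, d_rh = R√(Δφ²+q²Δλ²) = 3273.4 km
Excess = 3273.4 − 3191.4 = 82.0 ≈ 82 km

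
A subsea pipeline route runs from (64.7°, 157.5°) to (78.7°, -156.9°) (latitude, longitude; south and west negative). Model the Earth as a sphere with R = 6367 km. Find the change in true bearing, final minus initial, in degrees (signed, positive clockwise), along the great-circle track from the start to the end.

+43.8°

Initial bearing θ₁ = atan2(sin Δλ cos φ₂, cos φ₁ sin φ₂ − sin φ₁ cos φ₂ cos Δλ) = 25.38°
Final bearing θ₂ = (initial bearing from the destination back to the start) + 180° = 69.19°
Δθ = θ₂ − θ₁ = +43.8°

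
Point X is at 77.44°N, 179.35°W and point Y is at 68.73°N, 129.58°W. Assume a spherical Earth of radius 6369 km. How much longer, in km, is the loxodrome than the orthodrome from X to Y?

Great circle: cos σ = sin φ₁ sin φ₂ + cos φ₁ cos φ₂ cos Δλ,  σ = 0.2819 rad → d_gc = 1795.39 km
Rhumb line: Δψ = -0.5343, q = Δφ/Δψ = 0.2845, d_rh = R√(Δφ²+q²Δλ²) = 1847.90 km
Excess = 1847.90 − 1795.39 = 52.51 ≈ 53 km

53 km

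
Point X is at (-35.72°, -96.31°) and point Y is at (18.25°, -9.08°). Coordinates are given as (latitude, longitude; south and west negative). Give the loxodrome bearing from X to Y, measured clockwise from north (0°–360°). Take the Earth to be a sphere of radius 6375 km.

Δψ = ln[tan(π/4+φ₂/2)/tan(π/4+φ₁/2)] = +0.9923
Δλ = +1.5225 rad (taken the short way round)
course = atan2(Δλ, Δψ) = 56.90°

56.9°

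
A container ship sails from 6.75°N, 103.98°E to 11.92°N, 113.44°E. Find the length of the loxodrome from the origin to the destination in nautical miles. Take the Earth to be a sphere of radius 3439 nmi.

Rhumb course C = atan2(Δλ, Δψ) with Δψ = ln[tan(π/4+φ₂/2)/tan(π/4+φ₁/2)] = +0.0915, Δλ = +0.1651 → C = 61.01°
d = R·|Δφ| / |cos C| = 3439·0.09023 / 0.48463 = 640 nmi

640 nmi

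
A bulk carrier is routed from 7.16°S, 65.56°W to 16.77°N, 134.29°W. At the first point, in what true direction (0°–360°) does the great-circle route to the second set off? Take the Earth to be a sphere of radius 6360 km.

N = sin Δλ·cos φ₂ = -0.8922;  D = cos φ₁ sin φ₂ − sin φ₁ cos φ₂ cos Δλ = +0.3296
initial course = atan2(N, D) = 290.27°

290.3°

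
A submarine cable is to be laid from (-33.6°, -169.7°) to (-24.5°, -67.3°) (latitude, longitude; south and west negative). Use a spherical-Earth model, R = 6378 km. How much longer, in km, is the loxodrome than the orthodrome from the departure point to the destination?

407 km

Great circle: cos σ = sin φ₁ sin φ₂ + cos φ₁ cos φ₂ cos Δλ,  σ = 1.5040 rad → d_gc = 9592.6 km
Rhumb line: Δψ = +0.1820, q = Δφ/Δψ = 0.8727, d_rh = R√(Δφ²+q²Δλ²) = 9999.3 km
Excess = 9999.3 − 9592.6 = 406.7 ≈ 407 km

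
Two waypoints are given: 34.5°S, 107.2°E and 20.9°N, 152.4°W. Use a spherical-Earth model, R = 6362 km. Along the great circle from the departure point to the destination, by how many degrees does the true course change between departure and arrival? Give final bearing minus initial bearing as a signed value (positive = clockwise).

At departure: θ₁ = atan2(sin Δλ cos φ₂, cos φ₁ sin φ₂ − sin φ₁ cos φ₂ cos Δλ) = 77.81°
At arrival: θ₂ = atan2(sin Δλ cos φ₁, −cos φ₂ sin φ₁ + sin φ₂ cos φ₁ cos Δλ) = 59.57°
Δθ = θ₂ − θ₁ = -18.2°

-18.2°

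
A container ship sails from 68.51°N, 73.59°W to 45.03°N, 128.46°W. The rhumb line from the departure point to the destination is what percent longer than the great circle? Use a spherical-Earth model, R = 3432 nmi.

Great circle: σ = 0.6313 rad → d_gc = Rσ = 2166.5 nmi
Rhumb: Δφ = -0.4098, Δλ = -0.9577, Δψ = -0.7799, q = Δφ/Δψ = 0.5255 → d_rh = R√(Δφ²+q²Δλ²) = 2227.3 nmi
Excess = (2227.3 − 2166.5) / 2166.5 = 60.8 / 2166.5 = 2.81% ≈ 2.8%

2.8%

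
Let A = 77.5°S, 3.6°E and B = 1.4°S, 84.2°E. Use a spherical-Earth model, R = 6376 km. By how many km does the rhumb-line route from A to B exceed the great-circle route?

Great circle: cos σ = sin φ₁ sin φ₂ + cos φ₁ cos φ₂ cos Δλ,  σ = 1.5116 rad → d_gc = 9637.8 km
Rhumb line: Δψ = +2.1872, q = Δφ/Δψ = 0.6072, d_rh = R√(Δφ²+q²Δλ²) = 10068.9 km
Excess = 10068.9 − 9637.8 = 431.1 ≈ 431 km

431 km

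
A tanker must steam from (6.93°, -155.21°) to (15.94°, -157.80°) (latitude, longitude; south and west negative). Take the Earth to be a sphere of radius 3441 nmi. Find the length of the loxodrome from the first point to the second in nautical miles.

Rhumb course C = atan2(Δλ, Δψ) with Δψ = ln[tan(π/4+φ₂/2)/tan(π/4+φ₁/2)] = +0.1606, Δλ = -0.0452 → C = 344.28°
d = R·|Δφ| / |cos C| = 3441·0.15725 / 0.96260 = 562 nmi

562 nmi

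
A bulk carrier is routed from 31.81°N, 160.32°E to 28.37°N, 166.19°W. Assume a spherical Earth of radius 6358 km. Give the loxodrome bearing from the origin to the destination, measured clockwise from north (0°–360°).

Δψ = ln[tan(π/4+φ₂/2)/tan(π/4+φ₁/2)] = -0.0694
Δλ = +0.5845 rad (taken the short way round)
course = atan2(Δλ, Δψ) = 96.77°

96.8°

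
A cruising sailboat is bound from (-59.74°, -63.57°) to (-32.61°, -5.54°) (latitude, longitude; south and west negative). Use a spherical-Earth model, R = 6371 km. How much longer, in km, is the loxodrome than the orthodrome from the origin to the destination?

Great circle: cos σ = sin φ₁ sin φ₂ + cos φ₁ cos φ₂ cos Δλ,  σ = 0.8090 rad → d_gc = 5154.0 km
Rhumb line: Δψ = +0.7053, q = Δφ/Δψ = 0.6714, d_rh = R√(Δφ²+q²Δλ²) = 5279.0 km
Excess = 5279.0 − 5154.0 = 125.0 ≈ 125 km

125 km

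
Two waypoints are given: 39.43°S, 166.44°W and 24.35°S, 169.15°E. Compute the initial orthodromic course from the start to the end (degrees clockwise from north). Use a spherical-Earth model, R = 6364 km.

N = sin Δλ·cos φ₂ = -0.3765;  D = cos φ₁ sin φ₂ − sin φ₁ cos φ₂ cos Δλ = +0.2084
initial course = atan2(N, D) = 298.97°

299.0°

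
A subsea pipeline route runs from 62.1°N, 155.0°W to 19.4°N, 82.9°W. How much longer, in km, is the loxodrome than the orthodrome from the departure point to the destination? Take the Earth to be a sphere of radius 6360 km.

Great circle: cos σ = sin φ₁ sin φ₂ + cos φ₁ cos φ₂ cos Δλ,  σ = 1.1272 rad → d_gc = 7168.9 km
Rhumb line: Δψ = -1.0475, q = Δφ/Δψ = 0.7115, d_rh = R√(Δφ²+q²Δλ²) = 7408.8 km
Excess = 7408.8 − 7168.9 = 239.9 ≈ 240 km

240 km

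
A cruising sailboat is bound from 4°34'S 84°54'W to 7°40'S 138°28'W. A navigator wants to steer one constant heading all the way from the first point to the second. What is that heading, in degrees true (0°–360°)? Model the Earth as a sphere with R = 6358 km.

Meridional parts: M(φ₁)=-0.0798, M(φ₂)=-0.1342 → ΔM = -0.0544;  Δλ = -0.9349 rad
tan C = Δλ / ΔM = +17.1791 → C = 266.67°

266.7°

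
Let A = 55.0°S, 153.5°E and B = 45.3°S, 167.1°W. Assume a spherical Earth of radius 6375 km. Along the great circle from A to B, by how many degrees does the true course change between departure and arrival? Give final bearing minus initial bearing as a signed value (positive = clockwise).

-30.8°

At departure: θ₁ = atan2(sin Δλ cos φ₂, cos φ₁ sin φ₂ − sin φ₁ cos φ₂ cos Δλ) = 85.19°
At arrival: θ₂ = atan2(sin Δλ cos φ₁, −cos φ₂ sin φ₁ + sin φ₂ cos φ₁ cos Δλ) = 54.35°
Δθ = θ₂ − θ₁ = -30.8°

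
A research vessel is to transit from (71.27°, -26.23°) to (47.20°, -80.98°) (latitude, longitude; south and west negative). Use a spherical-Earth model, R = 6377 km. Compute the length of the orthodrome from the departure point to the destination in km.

3877 km

cos σ = sin φ₁ sin φ₂ + cos φ₁ cos φ₂ cos Δλ
      = sin(71.27°)sin(47.20°) + cos(71.27°)cos(47.20°)cos(-54.75°) = 0.8208
σ = 34.836° → d = Rσ = 6377·0.60800 = 3877 km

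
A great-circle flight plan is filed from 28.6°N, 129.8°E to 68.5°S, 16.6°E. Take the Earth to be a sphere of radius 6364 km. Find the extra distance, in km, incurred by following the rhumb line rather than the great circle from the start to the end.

674 km

Great circle: cos σ = sin φ₁ sin φ₂ + cos φ₁ cos φ₂ cos Δλ,  σ = 2.1799 rad → d_gc = 13873.0 km
Rhumb line: Δψ = -2.1828, q = Δφ/Δψ = 0.7764, d_rh = R√(Δφ²+q²Δλ²) = 14547.1 km
Excess = 14547.1 − 13873.0 = 674.1 ≈ 674 km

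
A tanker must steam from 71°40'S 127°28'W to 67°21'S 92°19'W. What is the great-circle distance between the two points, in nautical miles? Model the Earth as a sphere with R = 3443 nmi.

770 nmi

cos σ = sin φ₁ sin φ₂ + cos φ₁ cos φ₂ cos Δλ
      = sin(-71.67°)sin(-67.35°) + cos(-71.67°)cos(-67.35°)cos(35.15°) = 0.9751
σ = 12.819° → d = Rσ = 3443·0.22374 = 770 nmi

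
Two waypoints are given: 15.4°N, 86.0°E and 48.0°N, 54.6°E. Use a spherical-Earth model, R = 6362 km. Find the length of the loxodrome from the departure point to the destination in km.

4635 km

Rhumb course C = atan2(Δλ, Δψ) with Δψ = ln[tan(π/4+φ₂/2)/tan(π/4+φ₁/2)] = +0.6854, Δλ = -0.5480 → C = 321.35°
d = R·|Δφ| / |cos C| = 6362·0.56898 / 0.78102 = 4635 km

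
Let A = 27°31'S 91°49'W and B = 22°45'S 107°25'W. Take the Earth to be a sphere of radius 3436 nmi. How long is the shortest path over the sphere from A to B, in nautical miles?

893 nmi

Haversine: a = sin²(Δφ/2)+cos φ₁ cos φ₂ sin²(Δλ/2) = 0.01679;  σ = 2·atan2(√a,√(1−a))
σ = 14.892° → d = Rσ = 3436·0.25991 = 893 nmi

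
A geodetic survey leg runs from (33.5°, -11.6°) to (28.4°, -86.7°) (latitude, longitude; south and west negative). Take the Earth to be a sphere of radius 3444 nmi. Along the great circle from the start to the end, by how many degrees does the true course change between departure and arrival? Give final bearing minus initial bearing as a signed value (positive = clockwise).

At departure: θ₁ = atan2(sin Δλ cos φ₂, cos φ₁ sin φ₂ − sin φ₁ cos φ₂ cos Δλ) = 287.73°
At arrival: θ₂ = atan2(sin Δλ cos φ₁, −cos φ₂ sin φ₁ + sin φ₂ cos φ₁ cos Δλ) = 244.55°
Δθ = θ₂ − θ₁ = -43.2°

-43.2°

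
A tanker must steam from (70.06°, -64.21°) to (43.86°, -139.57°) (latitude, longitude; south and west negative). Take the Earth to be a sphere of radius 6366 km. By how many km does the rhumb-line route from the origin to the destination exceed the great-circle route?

Great circle: cos σ = sin φ₁ sin φ₂ + cos φ₁ cos φ₂ cos Δλ,  σ = 0.7763 rad → d_gc = 4941.9 km
Rhumb line: Δψ = -0.8850, q = Δφ/Δψ = 0.5167, d_rh = R√(Δφ²+q²Δλ²) = 5214.6 km
Excess = 5214.6 − 4941.9 = 272.7 ≈ 273 km

273 km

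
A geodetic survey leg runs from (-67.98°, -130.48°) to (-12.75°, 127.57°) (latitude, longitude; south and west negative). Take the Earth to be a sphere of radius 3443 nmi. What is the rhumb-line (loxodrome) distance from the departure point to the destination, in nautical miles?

5338 nmi

Δψ = ln[tan(π/4+φ₂/2)/tan(π/4+φ₁/2)] = +1.4126;  Δφ = +0.9639 rad,  Δλ = -1.7794 rad
q = Δφ/Δψ = 0.6824
d = R·√(Δφ² + q²Δλ²) = 3443·1.55032 = 5338 nmi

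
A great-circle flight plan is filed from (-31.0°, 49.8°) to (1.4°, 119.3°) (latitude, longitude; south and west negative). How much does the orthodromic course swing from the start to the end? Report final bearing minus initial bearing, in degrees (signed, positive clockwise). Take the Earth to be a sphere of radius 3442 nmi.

Initial bearing θ₁ = atan2(sin Δλ cos φ₂, cos φ₁ sin φ₂ − sin φ₁ cos φ₂ cos Δλ) = 77.87°
Final bearing θ₂ = (initial bearing from the destination back to the start) + 180° = 56.96°
Δθ = θ₂ − θ₁ = -20.9°

-20.9°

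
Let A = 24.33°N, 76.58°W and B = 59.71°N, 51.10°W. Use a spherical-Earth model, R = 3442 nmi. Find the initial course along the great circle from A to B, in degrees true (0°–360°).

θ = atan2( sin Δλ·cos φ₂ ,  cos φ₁ sin φ₂ − sin φ₁ cos φ₂ cos Δλ )
  = atan2(+0.2170, +0.5992) = 19.91°

19.9°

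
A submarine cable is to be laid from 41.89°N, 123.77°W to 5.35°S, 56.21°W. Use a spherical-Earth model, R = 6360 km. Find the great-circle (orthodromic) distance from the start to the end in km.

8575 km

Haversine: a = sin²(Δφ/2)+cos φ₁ cos φ₂ sin²(Δλ/2) = 0.38967;  σ = 2·atan2(√a,√(1−a))
σ = 77.252° → d = Rσ = 6360·1.34830 = 8575 km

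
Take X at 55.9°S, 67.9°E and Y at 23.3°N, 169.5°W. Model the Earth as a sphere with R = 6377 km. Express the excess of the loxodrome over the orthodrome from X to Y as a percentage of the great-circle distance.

3.9%

Great circle: σ = 2.2205 rad → d_gc = Rσ = 14160.2 km
Rhumb: Δφ = +1.3823, Δλ = +2.1398, Δψ = +1.6003, q = Δφ/Δψ = 0.8638 → d_rh = R√(Δφ²+q²Δλ²) = 14718.2 km
Excess = (14718.2 − 14160.2) / 14160.2 = 558.0 / 14160.2 = 3.94% ≈ 3.9%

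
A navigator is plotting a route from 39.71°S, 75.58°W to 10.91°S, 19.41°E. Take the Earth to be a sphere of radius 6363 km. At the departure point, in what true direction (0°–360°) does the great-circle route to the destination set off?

101.6°

θ = atan2( sin Δλ·cos φ₂ ,  cos φ₁ sin φ₂ − sin φ₁ cos φ₂ cos Δλ )
  = atan2(+0.9782, -0.2002) = 101.56°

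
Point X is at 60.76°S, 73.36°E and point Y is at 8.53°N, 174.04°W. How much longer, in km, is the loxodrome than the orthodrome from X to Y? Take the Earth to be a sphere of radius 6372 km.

Great circle: cos σ = sin φ₁ sin φ₂ + cos φ₁ cos φ₂ cos Δλ,  σ = 1.8913 rad → d_gc = 12051.5 km
Rhumb line: Δψ = +1.4932, q = Δφ/Δψ = 0.8099, d_rh = R√(Δφ²+q²Δλ²) = 12737.2 km
Excess = 12737.2 − 12051.5 = 685.7 ≈ 686 km

686 km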